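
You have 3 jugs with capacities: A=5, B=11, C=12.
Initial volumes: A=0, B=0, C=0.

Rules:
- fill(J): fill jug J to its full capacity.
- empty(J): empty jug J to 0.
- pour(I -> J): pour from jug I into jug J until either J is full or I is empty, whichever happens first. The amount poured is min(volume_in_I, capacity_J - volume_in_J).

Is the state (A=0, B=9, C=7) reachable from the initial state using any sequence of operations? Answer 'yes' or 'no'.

Answer: yes

Derivation:
BFS from (A=0, B=0, C=0):
  1. fill(A) -> (A=5 B=0 C=0)
  2. fill(B) -> (A=5 B=11 C=0)
  3. pour(A -> C) -> (A=0 B=11 C=5)
  4. pour(B -> C) -> (A=0 B=4 C=12)
  5. pour(C -> A) -> (A=5 B=4 C=7)
  6. pour(A -> B) -> (A=0 B=9 C=7)
Target reached → yes.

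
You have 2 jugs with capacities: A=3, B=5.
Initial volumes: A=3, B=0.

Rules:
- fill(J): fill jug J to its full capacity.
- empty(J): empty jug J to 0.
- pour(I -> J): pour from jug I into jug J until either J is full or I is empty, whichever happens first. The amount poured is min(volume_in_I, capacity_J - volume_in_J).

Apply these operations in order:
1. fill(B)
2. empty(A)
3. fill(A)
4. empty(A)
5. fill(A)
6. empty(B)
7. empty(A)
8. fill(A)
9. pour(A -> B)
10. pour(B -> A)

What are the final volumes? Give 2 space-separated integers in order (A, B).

Answer: 3 0

Derivation:
Step 1: fill(B) -> (A=3 B=5)
Step 2: empty(A) -> (A=0 B=5)
Step 3: fill(A) -> (A=3 B=5)
Step 4: empty(A) -> (A=0 B=5)
Step 5: fill(A) -> (A=3 B=5)
Step 6: empty(B) -> (A=3 B=0)
Step 7: empty(A) -> (A=0 B=0)
Step 8: fill(A) -> (A=3 B=0)
Step 9: pour(A -> B) -> (A=0 B=3)
Step 10: pour(B -> A) -> (A=3 B=0)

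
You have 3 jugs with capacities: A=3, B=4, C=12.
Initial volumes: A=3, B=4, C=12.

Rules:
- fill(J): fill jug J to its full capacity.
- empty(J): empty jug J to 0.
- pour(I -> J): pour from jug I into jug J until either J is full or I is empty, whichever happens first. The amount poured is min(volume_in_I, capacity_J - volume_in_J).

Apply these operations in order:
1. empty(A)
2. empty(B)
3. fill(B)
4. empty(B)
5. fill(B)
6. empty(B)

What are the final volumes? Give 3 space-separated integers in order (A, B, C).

Answer: 0 0 12

Derivation:
Step 1: empty(A) -> (A=0 B=4 C=12)
Step 2: empty(B) -> (A=0 B=0 C=12)
Step 3: fill(B) -> (A=0 B=4 C=12)
Step 4: empty(B) -> (A=0 B=0 C=12)
Step 5: fill(B) -> (A=0 B=4 C=12)
Step 6: empty(B) -> (A=0 B=0 C=12)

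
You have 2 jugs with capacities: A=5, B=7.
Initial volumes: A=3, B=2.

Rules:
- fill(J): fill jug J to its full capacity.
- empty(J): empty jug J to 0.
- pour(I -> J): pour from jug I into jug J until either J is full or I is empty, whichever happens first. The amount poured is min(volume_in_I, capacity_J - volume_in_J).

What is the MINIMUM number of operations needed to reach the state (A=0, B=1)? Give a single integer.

Answer: 6

Derivation:
BFS from (A=3, B=2). One shortest path:
  1. empty(B) -> (A=3 B=0)
  2. pour(A -> B) -> (A=0 B=3)
  3. fill(A) -> (A=5 B=3)
  4. pour(A -> B) -> (A=1 B=7)
  5. empty(B) -> (A=1 B=0)
  6. pour(A -> B) -> (A=0 B=1)
Reached target in 6 moves.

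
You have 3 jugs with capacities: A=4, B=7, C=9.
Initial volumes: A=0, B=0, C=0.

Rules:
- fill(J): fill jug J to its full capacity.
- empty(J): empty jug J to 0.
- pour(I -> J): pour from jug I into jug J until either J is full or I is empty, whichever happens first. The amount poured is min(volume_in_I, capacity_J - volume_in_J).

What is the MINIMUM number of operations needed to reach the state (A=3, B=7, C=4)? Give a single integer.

BFS from (A=0, B=0, C=0). One shortest path:
  1. fill(B) -> (A=0 B=7 C=0)
  2. pour(B -> A) -> (A=4 B=3 C=0)
  3. pour(A -> C) -> (A=0 B=3 C=4)
  4. pour(B -> A) -> (A=3 B=0 C=4)
  5. fill(B) -> (A=3 B=7 C=4)
Reached target in 5 moves.

Answer: 5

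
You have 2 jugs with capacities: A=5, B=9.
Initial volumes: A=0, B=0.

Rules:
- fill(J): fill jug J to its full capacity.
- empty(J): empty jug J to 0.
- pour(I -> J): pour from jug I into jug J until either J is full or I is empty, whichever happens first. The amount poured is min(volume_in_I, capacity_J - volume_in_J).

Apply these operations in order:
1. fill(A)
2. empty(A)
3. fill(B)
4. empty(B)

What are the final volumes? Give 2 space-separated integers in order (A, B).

Step 1: fill(A) -> (A=5 B=0)
Step 2: empty(A) -> (A=0 B=0)
Step 3: fill(B) -> (A=0 B=9)
Step 4: empty(B) -> (A=0 B=0)

Answer: 0 0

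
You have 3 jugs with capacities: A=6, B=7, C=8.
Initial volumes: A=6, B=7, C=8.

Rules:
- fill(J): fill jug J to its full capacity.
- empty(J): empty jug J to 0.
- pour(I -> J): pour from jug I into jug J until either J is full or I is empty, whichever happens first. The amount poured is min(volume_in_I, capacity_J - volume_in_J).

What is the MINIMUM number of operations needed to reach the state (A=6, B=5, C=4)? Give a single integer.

Answer: 8

Derivation:
BFS from (A=6, B=7, C=8). One shortest path:
  1. empty(C) -> (A=6 B=7 C=0)
  2. pour(A -> C) -> (A=0 B=7 C=6)
  3. pour(B -> C) -> (A=0 B=5 C=8)
  4. pour(C -> A) -> (A=6 B=5 C=2)
  5. empty(A) -> (A=0 B=5 C=2)
  6. pour(C -> A) -> (A=2 B=5 C=0)
  7. fill(C) -> (A=2 B=5 C=8)
  8. pour(C -> A) -> (A=6 B=5 C=4)
Reached target in 8 moves.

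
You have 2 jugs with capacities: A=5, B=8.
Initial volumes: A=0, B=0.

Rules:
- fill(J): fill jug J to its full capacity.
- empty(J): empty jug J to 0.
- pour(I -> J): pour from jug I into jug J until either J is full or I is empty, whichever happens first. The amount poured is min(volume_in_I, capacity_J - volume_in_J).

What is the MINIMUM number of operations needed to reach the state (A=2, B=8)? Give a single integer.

Answer: 4

Derivation:
BFS from (A=0, B=0). One shortest path:
  1. fill(A) -> (A=5 B=0)
  2. pour(A -> B) -> (A=0 B=5)
  3. fill(A) -> (A=5 B=5)
  4. pour(A -> B) -> (A=2 B=8)
Reached target in 4 moves.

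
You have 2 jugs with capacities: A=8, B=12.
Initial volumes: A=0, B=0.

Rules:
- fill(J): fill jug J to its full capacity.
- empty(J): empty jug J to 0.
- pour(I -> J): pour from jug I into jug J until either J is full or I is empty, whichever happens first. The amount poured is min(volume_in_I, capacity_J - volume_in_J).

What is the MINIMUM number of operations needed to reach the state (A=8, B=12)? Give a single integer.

BFS from (A=0, B=0). One shortest path:
  1. fill(A) -> (A=8 B=0)
  2. fill(B) -> (A=8 B=12)
Reached target in 2 moves.

Answer: 2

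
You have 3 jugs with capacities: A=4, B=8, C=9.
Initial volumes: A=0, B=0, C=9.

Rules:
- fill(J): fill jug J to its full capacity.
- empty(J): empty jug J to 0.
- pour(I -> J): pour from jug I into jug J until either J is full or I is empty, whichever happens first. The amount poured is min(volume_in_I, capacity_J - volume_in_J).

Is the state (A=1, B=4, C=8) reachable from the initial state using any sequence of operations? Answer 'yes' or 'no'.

Answer: no

Derivation:
BFS explored all 282 reachable states.
Reachable set includes: (0,0,0), (0,0,1), (0,0,2), (0,0,3), (0,0,4), (0,0,5), (0,0,6), (0,0,7), (0,0,8), (0,0,9), (0,1,0), (0,1,1) ...
Target (A=1, B=4, C=8) not in reachable set → no.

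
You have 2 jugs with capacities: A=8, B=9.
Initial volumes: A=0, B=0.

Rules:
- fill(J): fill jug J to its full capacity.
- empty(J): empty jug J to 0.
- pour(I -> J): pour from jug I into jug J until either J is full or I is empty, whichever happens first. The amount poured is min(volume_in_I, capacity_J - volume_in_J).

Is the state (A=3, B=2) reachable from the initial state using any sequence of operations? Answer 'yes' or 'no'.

Answer: no

Derivation:
BFS explored all 34 reachable states.
Reachable set includes: (0,0), (0,1), (0,2), (0,3), (0,4), (0,5), (0,6), (0,7), (0,8), (0,9), (1,0), (1,9) ...
Target (A=3, B=2) not in reachable set → no.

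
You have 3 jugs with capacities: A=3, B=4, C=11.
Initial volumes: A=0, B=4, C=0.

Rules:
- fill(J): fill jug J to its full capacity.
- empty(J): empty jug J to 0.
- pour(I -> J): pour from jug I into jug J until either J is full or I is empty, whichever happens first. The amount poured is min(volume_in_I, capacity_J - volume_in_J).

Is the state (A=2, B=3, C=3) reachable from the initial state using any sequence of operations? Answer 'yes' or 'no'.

Answer: no

Derivation:
BFS explored all 180 reachable states.
Reachable set includes: (0,0,0), (0,0,1), (0,0,2), (0,0,3), (0,0,4), (0,0,5), (0,0,6), (0,0,7), (0,0,8), (0,0,9), (0,0,10), (0,0,11) ...
Target (A=2, B=3, C=3) not in reachable set → no.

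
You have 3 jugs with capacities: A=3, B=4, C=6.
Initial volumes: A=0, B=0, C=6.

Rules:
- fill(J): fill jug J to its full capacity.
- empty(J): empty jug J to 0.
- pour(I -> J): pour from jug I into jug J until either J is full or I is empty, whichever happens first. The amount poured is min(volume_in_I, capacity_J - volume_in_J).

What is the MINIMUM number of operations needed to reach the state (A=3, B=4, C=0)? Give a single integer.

BFS from (A=0, B=0, C=6). One shortest path:
  1. fill(A) -> (A=3 B=0 C=6)
  2. fill(B) -> (A=3 B=4 C=6)
  3. empty(C) -> (A=3 B=4 C=0)
Reached target in 3 moves.

Answer: 3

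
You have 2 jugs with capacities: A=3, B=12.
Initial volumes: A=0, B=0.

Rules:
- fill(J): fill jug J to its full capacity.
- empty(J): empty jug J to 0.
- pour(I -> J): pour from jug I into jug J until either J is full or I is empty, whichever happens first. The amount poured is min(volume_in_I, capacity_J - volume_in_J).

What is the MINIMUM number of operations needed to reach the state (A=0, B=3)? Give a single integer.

BFS from (A=0, B=0). One shortest path:
  1. fill(A) -> (A=3 B=0)
  2. pour(A -> B) -> (A=0 B=3)
Reached target in 2 moves.

Answer: 2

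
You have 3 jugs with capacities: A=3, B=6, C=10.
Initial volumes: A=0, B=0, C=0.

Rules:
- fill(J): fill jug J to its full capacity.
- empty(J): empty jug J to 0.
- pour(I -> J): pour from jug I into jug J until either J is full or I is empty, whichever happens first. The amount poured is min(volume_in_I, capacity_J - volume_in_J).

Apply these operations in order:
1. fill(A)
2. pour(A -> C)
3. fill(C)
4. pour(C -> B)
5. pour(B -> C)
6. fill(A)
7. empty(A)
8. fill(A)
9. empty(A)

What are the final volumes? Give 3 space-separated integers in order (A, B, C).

Answer: 0 0 10

Derivation:
Step 1: fill(A) -> (A=3 B=0 C=0)
Step 2: pour(A -> C) -> (A=0 B=0 C=3)
Step 3: fill(C) -> (A=0 B=0 C=10)
Step 4: pour(C -> B) -> (A=0 B=6 C=4)
Step 5: pour(B -> C) -> (A=0 B=0 C=10)
Step 6: fill(A) -> (A=3 B=0 C=10)
Step 7: empty(A) -> (A=0 B=0 C=10)
Step 8: fill(A) -> (A=3 B=0 C=10)
Step 9: empty(A) -> (A=0 B=0 C=10)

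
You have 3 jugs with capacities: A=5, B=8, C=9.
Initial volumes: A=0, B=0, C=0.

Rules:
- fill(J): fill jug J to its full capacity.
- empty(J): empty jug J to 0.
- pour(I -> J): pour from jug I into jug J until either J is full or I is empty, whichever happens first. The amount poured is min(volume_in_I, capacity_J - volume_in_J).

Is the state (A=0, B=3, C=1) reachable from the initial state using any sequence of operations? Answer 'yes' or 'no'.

BFS from (A=0, B=0, C=0):
  1. fill(C) -> (A=0 B=0 C=9)
  2. pour(C -> B) -> (A=0 B=8 C=1)
  3. pour(B -> A) -> (A=5 B=3 C=1)
  4. empty(A) -> (A=0 B=3 C=1)
Target reached → yes.

Answer: yes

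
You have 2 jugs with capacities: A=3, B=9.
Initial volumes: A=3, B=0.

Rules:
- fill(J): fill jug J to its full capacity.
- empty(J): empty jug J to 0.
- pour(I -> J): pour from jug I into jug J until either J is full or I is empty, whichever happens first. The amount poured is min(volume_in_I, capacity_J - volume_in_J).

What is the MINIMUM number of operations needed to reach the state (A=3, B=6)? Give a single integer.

BFS from (A=3, B=0). One shortest path:
  1. empty(A) -> (A=0 B=0)
  2. fill(B) -> (A=0 B=9)
  3. pour(B -> A) -> (A=3 B=6)
Reached target in 3 moves.

Answer: 3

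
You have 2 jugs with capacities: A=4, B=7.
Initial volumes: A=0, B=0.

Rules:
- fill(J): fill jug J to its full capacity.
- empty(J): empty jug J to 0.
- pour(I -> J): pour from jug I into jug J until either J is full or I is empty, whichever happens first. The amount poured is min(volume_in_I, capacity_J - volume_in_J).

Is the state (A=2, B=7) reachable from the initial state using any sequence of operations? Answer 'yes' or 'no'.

Answer: yes

Derivation:
BFS from (A=0, B=0):
  1. fill(A) -> (A=4 B=0)
  2. pour(A -> B) -> (A=0 B=4)
  3. fill(A) -> (A=4 B=4)
  4. pour(A -> B) -> (A=1 B=7)
  5. empty(B) -> (A=1 B=0)
  6. pour(A -> B) -> (A=0 B=1)
  7. fill(A) -> (A=4 B=1)
  8. pour(A -> B) -> (A=0 B=5)
  9. fill(A) -> (A=4 B=5)
  10. pour(A -> B) -> (A=2 B=7)
Target reached → yes.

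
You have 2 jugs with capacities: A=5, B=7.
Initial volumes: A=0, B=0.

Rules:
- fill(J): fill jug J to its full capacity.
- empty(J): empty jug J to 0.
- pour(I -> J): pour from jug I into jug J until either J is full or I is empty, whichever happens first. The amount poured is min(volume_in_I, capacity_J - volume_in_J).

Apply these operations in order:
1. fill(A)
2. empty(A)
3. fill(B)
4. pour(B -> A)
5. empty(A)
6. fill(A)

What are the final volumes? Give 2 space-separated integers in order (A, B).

Step 1: fill(A) -> (A=5 B=0)
Step 2: empty(A) -> (A=0 B=0)
Step 3: fill(B) -> (A=0 B=7)
Step 4: pour(B -> A) -> (A=5 B=2)
Step 5: empty(A) -> (A=0 B=2)
Step 6: fill(A) -> (A=5 B=2)

Answer: 5 2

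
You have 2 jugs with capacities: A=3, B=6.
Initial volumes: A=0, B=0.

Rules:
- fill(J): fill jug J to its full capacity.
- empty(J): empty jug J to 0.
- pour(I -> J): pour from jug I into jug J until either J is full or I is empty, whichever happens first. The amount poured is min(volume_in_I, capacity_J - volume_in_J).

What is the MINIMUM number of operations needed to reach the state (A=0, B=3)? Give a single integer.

BFS from (A=0, B=0). One shortest path:
  1. fill(A) -> (A=3 B=0)
  2. pour(A -> B) -> (A=0 B=3)
Reached target in 2 moves.

Answer: 2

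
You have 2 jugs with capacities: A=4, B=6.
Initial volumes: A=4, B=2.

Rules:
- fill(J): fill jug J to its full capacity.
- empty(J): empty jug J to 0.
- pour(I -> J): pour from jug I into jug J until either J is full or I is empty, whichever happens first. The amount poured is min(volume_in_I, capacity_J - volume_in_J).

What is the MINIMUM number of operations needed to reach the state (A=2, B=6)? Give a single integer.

Answer: 3

Derivation:
BFS from (A=4, B=2). One shortest path:
  1. empty(A) -> (A=0 B=2)
  2. pour(B -> A) -> (A=2 B=0)
  3. fill(B) -> (A=2 B=6)
Reached target in 3 moves.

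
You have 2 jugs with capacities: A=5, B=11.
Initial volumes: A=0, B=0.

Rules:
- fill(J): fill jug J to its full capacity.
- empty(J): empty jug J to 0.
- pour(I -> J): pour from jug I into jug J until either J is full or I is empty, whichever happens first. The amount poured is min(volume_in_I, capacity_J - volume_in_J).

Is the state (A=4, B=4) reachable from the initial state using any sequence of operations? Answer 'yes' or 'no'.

BFS explored all 32 reachable states.
Reachable set includes: (0,0), (0,1), (0,2), (0,3), (0,4), (0,5), (0,6), (0,7), (0,8), (0,9), (0,10), (0,11) ...
Target (A=4, B=4) not in reachable set → no.

Answer: no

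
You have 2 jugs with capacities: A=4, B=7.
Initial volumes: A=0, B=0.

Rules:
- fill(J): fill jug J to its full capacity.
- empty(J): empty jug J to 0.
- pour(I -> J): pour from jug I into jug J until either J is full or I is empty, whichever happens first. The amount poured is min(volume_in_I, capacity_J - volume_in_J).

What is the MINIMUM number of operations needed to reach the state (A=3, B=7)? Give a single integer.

BFS from (A=0, B=0). One shortest path:
  1. fill(B) -> (A=0 B=7)
  2. pour(B -> A) -> (A=4 B=3)
  3. empty(A) -> (A=0 B=3)
  4. pour(B -> A) -> (A=3 B=0)
  5. fill(B) -> (A=3 B=7)
Reached target in 5 moves.

Answer: 5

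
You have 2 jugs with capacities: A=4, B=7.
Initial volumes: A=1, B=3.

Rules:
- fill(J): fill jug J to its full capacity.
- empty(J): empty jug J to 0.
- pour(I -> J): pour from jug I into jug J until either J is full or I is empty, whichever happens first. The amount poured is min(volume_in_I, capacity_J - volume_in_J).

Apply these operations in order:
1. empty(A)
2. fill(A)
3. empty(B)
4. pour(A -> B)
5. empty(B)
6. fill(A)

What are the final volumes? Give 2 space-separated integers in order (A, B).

Answer: 4 0

Derivation:
Step 1: empty(A) -> (A=0 B=3)
Step 2: fill(A) -> (A=4 B=3)
Step 3: empty(B) -> (A=4 B=0)
Step 4: pour(A -> B) -> (A=0 B=4)
Step 5: empty(B) -> (A=0 B=0)
Step 6: fill(A) -> (A=4 B=0)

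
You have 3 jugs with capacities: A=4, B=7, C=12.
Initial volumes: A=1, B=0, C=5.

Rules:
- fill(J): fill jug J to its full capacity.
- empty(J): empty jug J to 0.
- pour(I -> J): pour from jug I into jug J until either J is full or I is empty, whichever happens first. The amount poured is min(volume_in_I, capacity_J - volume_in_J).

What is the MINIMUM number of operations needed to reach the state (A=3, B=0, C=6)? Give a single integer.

Answer: 5

Derivation:
BFS from (A=1, B=0, C=5). One shortest path:
  1. fill(B) -> (A=1 B=7 C=5)
  2. pour(A -> C) -> (A=0 B=7 C=6)
  3. pour(B -> A) -> (A=4 B=3 C=6)
  4. empty(A) -> (A=0 B=3 C=6)
  5. pour(B -> A) -> (A=3 B=0 C=6)
Reached target in 5 moves.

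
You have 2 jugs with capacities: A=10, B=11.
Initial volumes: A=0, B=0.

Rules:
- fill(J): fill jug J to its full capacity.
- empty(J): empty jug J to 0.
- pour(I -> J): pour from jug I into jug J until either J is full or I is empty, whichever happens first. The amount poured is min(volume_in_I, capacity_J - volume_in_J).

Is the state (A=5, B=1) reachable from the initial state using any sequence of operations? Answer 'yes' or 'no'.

Answer: no

Derivation:
BFS explored all 42 reachable states.
Reachable set includes: (0,0), (0,1), (0,2), (0,3), (0,4), (0,5), (0,6), (0,7), (0,8), (0,9), (0,10), (0,11) ...
Target (A=5, B=1) not in reachable set → no.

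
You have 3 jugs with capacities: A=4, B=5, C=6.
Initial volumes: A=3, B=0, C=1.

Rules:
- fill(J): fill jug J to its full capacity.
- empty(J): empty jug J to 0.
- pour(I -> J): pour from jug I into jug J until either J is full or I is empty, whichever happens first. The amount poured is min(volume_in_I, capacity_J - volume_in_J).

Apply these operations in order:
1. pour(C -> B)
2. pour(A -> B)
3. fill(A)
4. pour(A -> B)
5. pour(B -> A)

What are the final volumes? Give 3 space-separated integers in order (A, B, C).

Answer: 4 4 0

Derivation:
Step 1: pour(C -> B) -> (A=3 B=1 C=0)
Step 2: pour(A -> B) -> (A=0 B=4 C=0)
Step 3: fill(A) -> (A=4 B=4 C=0)
Step 4: pour(A -> B) -> (A=3 B=5 C=0)
Step 5: pour(B -> A) -> (A=4 B=4 C=0)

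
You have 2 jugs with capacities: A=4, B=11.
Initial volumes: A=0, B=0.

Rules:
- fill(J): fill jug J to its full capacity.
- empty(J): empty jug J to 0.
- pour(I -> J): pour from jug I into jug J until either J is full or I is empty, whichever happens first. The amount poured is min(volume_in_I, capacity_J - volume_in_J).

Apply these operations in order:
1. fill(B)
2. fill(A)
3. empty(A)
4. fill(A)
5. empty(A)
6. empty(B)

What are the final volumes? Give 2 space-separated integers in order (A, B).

Answer: 0 0

Derivation:
Step 1: fill(B) -> (A=0 B=11)
Step 2: fill(A) -> (A=4 B=11)
Step 3: empty(A) -> (A=0 B=11)
Step 4: fill(A) -> (A=4 B=11)
Step 5: empty(A) -> (A=0 B=11)
Step 6: empty(B) -> (A=0 B=0)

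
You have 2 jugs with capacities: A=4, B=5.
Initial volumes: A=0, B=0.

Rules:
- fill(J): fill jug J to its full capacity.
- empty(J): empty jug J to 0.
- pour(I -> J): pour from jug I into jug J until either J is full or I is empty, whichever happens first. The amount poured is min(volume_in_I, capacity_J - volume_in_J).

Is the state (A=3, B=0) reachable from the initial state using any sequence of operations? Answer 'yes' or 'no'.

Answer: yes

Derivation:
BFS from (A=0, B=0):
  1. fill(A) -> (A=4 B=0)
  2. pour(A -> B) -> (A=0 B=4)
  3. fill(A) -> (A=4 B=4)
  4. pour(A -> B) -> (A=3 B=5)
  5. empty(B) -> (A=3 B=0)
Target reached → yes.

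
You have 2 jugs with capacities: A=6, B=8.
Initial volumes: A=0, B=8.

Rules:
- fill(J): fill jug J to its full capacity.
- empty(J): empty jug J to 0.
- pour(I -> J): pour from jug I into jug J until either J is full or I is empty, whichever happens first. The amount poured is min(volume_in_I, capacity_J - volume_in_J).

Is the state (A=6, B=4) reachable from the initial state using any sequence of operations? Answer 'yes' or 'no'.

BFS from (A=0, B=8):
  1. pour(B -> A) -> (A=6 B=2)
  2. empty(A) -> (A=0 B=2)
  3. pour(B -> A) -> (A=2 B=0)
  4. fill(B) -> (A=2 B=8)
  5. pour(B -> A) -> (A=6 B=4)
Target reached → yes.

Answer: yes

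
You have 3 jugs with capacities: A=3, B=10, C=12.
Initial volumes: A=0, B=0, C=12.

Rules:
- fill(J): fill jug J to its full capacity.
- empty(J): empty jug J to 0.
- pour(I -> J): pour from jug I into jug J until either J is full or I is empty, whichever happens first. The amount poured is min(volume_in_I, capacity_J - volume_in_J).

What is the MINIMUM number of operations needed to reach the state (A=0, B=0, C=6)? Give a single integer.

Answer: 4

Derivation:
BFS from (A=0, B=0, C=12). One shortest path:
  1. pour(C -> A) -> (A=3 B=0 C=9)
  2. empty(A) -> (A=0 B=0 C=9)
  3. pour(C -> A) -> (A=3 B=0 C=6)
  4. empty(A) -> (A=0 B=0 C=6)
Reached target in 4 moves.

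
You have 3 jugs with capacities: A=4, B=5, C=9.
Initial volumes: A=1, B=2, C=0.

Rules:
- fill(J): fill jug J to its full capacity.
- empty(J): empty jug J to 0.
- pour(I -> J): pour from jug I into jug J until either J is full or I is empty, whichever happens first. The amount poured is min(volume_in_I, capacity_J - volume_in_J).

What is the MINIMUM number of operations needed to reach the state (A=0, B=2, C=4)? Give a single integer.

BFS from (A=1, B=2, C=0). One shortest path:
  1. fill(A) -> (A=4 B=2 C=0)
  2. pour(A -> C) -> (A=0 B=2 C=4)
Reached target in 2 moves.

Answer: 2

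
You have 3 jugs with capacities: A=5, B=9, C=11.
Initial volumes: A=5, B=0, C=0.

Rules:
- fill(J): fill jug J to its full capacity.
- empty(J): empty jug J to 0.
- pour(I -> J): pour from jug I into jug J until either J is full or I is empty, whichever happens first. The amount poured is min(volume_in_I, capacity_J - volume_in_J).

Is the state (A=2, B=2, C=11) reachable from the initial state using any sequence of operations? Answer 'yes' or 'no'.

BFS from (A=5, B=0, C=0):
  1. empty(A) -> (A=0 B=0 C=0)
  2. fill(C) -> (A=0 B=0 C=11)
  3. pour(C -> B) -> (A=0 B=9 C=2)
  4. pour(B -> A) -> (A=5 B=4 C=2)
  5. empty(A) -> (A=0 B=4 C=2)
  6. pour(C -> A) -> (A=2 B=4 C=0)
  7. pour(B -> C) -> (A=2 B=0 C=4)
  8. fill(B) -> (A=2 B=9 C=4)
  9. pour(B -> C) -> (A=2 B=2 C=11)
Target reached → yes.

Answer: yes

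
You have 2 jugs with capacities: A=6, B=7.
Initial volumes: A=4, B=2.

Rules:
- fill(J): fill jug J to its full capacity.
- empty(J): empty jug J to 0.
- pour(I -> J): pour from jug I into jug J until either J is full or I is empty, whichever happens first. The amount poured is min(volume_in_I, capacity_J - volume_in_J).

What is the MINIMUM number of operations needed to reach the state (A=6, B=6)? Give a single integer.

Answer: 2

Derivation:
BFS from (A=4, B=2). One shortest path:
  1. pour(A -> B) -> (A=0 B=6)
  2. fill(A) -> (A=6 B=6)
Reached target in 2 moves.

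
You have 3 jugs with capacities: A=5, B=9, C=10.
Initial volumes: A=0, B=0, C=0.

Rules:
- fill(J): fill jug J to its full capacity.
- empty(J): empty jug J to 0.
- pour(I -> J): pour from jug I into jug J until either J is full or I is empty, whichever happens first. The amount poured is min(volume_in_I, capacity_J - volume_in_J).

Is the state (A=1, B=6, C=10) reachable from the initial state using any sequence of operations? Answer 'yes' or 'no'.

Answer: yes

Derivation:
BFS from (A=0, B=0, C=0):
  1. fill(A) -> (A=5 B=0 C=0)
  2. fill(C) -> (A=5 B=0 C=10)
  3. pour(C -> B) -> (A=5 B=9 C=1)
  4. empty(B) -> (A=5 B=0 C=1)
  5. pour(A -> B) -> (A=0 B=5 C=1)
  6. pour(C -> A) -> (A=1 B=5 C=0)
  7. fill(C) -> (A=1 B=5 C=10)
  8. pour(C -> B) -> (A=1 B=9 C=6)
  9. empty(B) -> (A=1 B=0 C=6)
  10. pour(C -> B) -> (A=1 B=6 C=0)
  11. fill(C) -> (A=1 B=6 C=10)
Target reached → yes.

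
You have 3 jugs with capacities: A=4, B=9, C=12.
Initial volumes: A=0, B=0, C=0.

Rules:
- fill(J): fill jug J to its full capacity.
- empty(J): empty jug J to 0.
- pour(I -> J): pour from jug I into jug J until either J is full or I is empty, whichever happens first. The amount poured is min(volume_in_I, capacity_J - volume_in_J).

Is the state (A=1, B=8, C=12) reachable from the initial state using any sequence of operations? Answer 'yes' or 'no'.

BFS from (A=0, B=0, C=0):
  1. fill(C) -> (A=0 B=0 C=12)
  2. pour(C -> B) -> (A=0 B=9 C=3)
  3. pour(C -> A) -> (A=3 B=9 C=0)
  4. pour(B -> C) -> (A=3 B=0 C=9)
  5. fill(B) -> (A=3 B=9 C=9)
  6. pour(B -> A) -> (A=4 B=8 C=9)
  7. pour(A -> C) -> (A=1 B=8 C=12)
Target reached → yes.

Answer: yes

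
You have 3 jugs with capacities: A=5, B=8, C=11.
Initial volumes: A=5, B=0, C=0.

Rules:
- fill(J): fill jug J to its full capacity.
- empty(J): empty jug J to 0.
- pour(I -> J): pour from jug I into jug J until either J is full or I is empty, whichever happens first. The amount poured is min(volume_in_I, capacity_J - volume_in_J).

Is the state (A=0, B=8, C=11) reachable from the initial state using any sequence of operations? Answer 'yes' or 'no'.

Answer: yes

Derivation:
BFS from (A=5, B=0, C=0):
  1. empty(A) -> (A=0 B=0 C=0)
  2. fill(B) -> (A=0 B=8 C=0)
  3. fill(C) -> (A=0 B=8 C=11)
Target reached → yes.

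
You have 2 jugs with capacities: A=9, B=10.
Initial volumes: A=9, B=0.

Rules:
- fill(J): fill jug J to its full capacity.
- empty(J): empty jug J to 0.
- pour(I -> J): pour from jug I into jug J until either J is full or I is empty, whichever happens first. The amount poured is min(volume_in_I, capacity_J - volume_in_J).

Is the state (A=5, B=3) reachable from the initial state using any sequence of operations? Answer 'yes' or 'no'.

Answer: no

Derivation:
BFS explored all 38 reachable states.
Reachable set includes: (0,0), (0,1), (0,2), (0,3), (0,4), (0,5), (0,6), (0,7), (0,8), (0,9), (0,10), (1,0) ...
Target (A=5, B=3) not in reachable set → no.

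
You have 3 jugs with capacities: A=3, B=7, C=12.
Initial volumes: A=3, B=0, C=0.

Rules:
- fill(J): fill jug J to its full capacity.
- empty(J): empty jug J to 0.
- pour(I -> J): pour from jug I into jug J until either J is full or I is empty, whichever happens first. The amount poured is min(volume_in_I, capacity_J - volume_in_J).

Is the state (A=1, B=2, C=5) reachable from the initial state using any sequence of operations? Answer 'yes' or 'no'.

Answer: no

Derivation:
BFS explored all 284 reachable states.
Reachable set includes: (0,0,0), (0,0,1), (0,0,2), (0,0,3), (0,0,4), (0,0,5), (0,0,6), (0,0,7), (0,0,8), (0,0,9), (0,0,10), (0,0,11) ...
Target (A=1, B=2, C=5) not in reachable set → no.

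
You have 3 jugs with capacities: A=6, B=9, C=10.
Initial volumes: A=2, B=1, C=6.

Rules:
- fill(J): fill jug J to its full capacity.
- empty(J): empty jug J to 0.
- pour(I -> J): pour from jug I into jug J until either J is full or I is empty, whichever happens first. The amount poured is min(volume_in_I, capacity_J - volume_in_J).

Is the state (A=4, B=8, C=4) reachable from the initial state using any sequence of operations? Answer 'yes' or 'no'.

BFS explored all 411 reachable states.
Reachable set includes: (0,0,0), (0,0,1), (0,0,2), (0,0,3), (0,0,4), (0,0,5), (0,0,6), (0,0,7), (0,0,8), (0,0,9), (0,0,10), (0,1,0) ...
Target (A=4, B=8, C=4) not in reachable set → no.

Answer: no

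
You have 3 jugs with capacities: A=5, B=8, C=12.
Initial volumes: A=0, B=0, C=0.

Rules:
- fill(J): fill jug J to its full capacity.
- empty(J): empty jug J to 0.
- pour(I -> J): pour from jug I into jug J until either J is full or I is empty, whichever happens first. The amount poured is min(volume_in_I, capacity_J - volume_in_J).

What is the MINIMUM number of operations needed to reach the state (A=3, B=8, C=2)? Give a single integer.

BFS from (A=0, B=0, C=0). One shortest path:
  1. fill(A) -> (A=5 B=0 C=0)
  2. fill(B) -> (A=5 B=8 C=0)
  3. pour(A -> C) -> (A=0 B=8 C=5)
  4. pour(B -> A) -> (A=5 B=3 C=5)
  5. pour(A -> C) -> (A=0 B=3 C=10)
  6. pour(B -> A) -> (A=3 B=0 C=10)
  7. pour(C -> B) -> (A=3 B=8 C=2)
Reached target in 7 moves.

Answer: 7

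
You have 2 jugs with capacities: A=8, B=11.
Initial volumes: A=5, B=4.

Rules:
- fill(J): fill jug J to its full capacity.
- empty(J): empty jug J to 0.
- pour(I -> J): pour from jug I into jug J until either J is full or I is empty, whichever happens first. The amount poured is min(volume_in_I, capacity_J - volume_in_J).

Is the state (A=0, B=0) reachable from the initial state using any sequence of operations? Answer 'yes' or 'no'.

Answer: yes

Derivation:
BFS from (A=5, B=4):
  1. empty(A) -> (A=0 B=4)
  2. empty(B) -> (A=0 B=0)
Target reached → yes.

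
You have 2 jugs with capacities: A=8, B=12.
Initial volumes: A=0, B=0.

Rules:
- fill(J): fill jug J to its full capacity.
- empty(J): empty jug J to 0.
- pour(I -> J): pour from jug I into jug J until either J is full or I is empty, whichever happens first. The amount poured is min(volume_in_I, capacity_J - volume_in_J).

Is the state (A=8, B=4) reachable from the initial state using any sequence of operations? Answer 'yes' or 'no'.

BFS from (A=0, B=0):
  1. fill(B) -> (A=0 B=12)
  2. pour(B -> A) -> (A=8 B=4)
Target reached → yes.

Answer: yes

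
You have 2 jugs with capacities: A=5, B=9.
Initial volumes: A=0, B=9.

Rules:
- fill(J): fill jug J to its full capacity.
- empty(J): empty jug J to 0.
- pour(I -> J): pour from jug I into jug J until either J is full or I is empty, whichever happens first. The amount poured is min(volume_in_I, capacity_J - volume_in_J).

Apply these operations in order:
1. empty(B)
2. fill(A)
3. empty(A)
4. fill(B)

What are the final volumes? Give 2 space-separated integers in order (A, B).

Answer: 0 9

Derivation:
Step 1: empty(B) -> (A=0 B=0)
Step 2: fill(A) -> (A=5 B=0)
Step 3: empty(A) -> (A=0 B=0)
Step 4: fill(B) -> (A=0 B=9)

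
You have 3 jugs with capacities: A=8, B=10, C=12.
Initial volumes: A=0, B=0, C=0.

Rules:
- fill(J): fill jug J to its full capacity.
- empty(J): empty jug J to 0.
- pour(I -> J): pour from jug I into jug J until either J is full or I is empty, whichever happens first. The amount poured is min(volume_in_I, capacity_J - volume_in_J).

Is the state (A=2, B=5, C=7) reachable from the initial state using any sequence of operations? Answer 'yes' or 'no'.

Answer: no

Derivation:
BFS explored all 150 reachable states.
Reachable set includes: (0,0,0), (0,0,2), (0,0,4), (0,0,6), (0,0,8), (0,0,10), (0,0,12), (0,2,0), (0,2,2), (0,2,4), (0,2,6), (0,2,8) ...
Target (A=2, B=5, C=7) not in reachable set → no.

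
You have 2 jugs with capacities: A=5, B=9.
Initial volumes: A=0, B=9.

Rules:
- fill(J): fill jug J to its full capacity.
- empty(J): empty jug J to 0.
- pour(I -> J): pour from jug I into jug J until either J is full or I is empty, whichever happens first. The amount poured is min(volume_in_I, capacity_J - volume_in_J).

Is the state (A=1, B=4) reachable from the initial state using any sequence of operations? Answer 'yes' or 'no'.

BFS explored all 28 reachable states.
Reachable set includes: (0,0), (0,1), (0,2), (0,3), (0,4), (0,5), (0,6), (0,7), (0,8), (0,9), (1,0), (1,9) ...
Target (A=1, B=4) not in reachable set → no.

Answer: no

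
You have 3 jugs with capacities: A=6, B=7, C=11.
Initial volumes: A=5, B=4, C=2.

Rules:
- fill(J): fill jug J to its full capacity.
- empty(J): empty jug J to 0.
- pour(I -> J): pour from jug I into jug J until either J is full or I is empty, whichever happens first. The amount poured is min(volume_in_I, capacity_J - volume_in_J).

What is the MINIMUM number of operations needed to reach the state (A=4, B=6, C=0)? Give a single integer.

Answer: 5

Derivation:
BFS from (A=5, B=4, C=2). One shortest path:
  1. fill(A) -> (A=6 B=4 C=2)
  2. empty(C) -> (A=6 B=4 C=0)
  3. pour(A -> C) -> (A=0 B=4 C=6)
  4. pour(B -> A) -> (A=4 B=0 C=6)
  5. pour(C -> B) -> (A=4 B=6 C=0)
Reached target in 5 moves.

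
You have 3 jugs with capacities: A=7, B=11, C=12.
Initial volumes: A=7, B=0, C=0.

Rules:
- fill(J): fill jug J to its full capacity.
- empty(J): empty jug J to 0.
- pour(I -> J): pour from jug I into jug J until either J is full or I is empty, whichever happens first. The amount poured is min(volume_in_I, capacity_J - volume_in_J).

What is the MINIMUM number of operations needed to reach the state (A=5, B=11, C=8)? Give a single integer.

BFS from (A=7, B=0, C=0). One shortest path:
  1. empty(A) -> (A=0 B=0 C=0)
  2. fill(C) -> (A=0 B=0 C=12)
  3. pour(C -> A) -> (A=7 B=0 C=5)
  4. pour(A -> B) -> (A=0 B=7 C=5)
  5. pour(C -> A) -> (A=5 B=7 C=0)
  6. fill(C) -> (A=5 B=7 C=12)
  7. pour(C -> B) -> (A=5 B=11 C=8)
Reached target in 7 moves.

Answer: 7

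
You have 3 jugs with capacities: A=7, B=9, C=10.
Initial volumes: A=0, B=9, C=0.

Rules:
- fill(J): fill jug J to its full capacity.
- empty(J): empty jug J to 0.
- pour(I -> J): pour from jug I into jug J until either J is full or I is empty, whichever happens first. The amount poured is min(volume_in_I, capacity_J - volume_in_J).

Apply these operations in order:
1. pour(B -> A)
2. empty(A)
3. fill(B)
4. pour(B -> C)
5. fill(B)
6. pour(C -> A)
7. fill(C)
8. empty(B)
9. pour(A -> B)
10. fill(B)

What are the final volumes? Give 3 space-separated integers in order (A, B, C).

Answer: 0 9 10

Derivation:
Step 1: pour(B -> A) -> (A=7 B=2 C=0)
Step 2: empty(A) -> (A=0 B=2 C=0)
Step 3: fill(B) -> (A=0 B=9 C=0)
Step 4: pour(B -> C) -> (A=0 B=0 C=9)
Step 5: fill(B) -> (A=0 B=9 C=9)
Step 6: pour(C -> A) -> (A=7 B=9 C=2)
Step 7: fill(C) -> (A=7 B=9 C=10)
Step 8: empty(B) -> (A=7 B=0 C=10)
Step 9: pour(A -> B) -> (A=0 B=7 C=10)
Step 10: fill(B) -> (A=0 B=9 C=10)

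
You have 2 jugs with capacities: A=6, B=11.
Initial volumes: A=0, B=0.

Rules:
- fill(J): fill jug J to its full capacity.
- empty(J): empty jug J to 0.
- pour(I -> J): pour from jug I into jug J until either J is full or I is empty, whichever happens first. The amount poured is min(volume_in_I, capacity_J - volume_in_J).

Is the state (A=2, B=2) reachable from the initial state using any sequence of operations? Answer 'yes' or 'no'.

Answer: no

Derivation:
BFS explored all 34 reachable states.
Reachable set includes: (0,0), (0,1), (0,2), (0,3), (0,4), (0,5), (0,6), (0,7), (0,8), (0,9), (0,10), (0,11) ...
Target (A=2, B=2) not in reachable set → no.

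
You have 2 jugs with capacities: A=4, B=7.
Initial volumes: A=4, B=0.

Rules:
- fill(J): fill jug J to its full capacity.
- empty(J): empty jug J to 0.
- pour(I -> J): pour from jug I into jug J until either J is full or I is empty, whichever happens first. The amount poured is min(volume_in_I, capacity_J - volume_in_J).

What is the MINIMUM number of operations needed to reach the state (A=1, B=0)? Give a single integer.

BFS from (A=4, B=0). One shortest path:
  1. pour(A -> B) -> (A=0 B=4)
  2. fill(A) -> (A=4 B=4)
  3. pour(A -> B) -> (A=1 B=7)
  4. empty(B) -> (A=1 B=0)
Reached target in 4 moves.

Answer: 4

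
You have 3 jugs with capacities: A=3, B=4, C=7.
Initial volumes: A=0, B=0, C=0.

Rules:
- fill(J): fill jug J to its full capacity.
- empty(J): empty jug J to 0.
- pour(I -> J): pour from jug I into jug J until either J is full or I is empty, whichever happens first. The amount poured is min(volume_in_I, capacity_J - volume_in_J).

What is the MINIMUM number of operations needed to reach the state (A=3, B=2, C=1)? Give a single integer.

BFS from (A=0, B=0, C=0). One shortest path:
  1. fill(A) -> (A=3 B=0 C=0)
  2. pour(A -> B) -> (A=0 B=3 C=0)
  3. fill(A) -> (A=3 B=3 C=0)
  4. pour(A -> B) -> (A=2 B=4 C=0)
  5. pour(B -> C) -> (A=2 B=0 C=4)
  6. pour(A -> B) -> (A=0 B=2 C=4)
  7. pour(C -> A) -> (A=3 B=2 C=1)
Reached target in 7 moves.

Answer: 7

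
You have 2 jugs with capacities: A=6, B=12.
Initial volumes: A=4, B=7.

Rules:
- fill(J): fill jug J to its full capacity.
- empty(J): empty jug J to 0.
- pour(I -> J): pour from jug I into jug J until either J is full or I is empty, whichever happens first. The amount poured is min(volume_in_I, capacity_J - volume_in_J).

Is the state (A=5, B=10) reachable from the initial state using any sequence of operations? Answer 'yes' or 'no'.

Answer: no

Derivation:
BFS explored all 25 reachable states.
Reachable set includes: (0,0), (0,1), (0,4), (0,5), (0,6), (0,7), (0,10), (0,11), (0,12), (1,0), (1,12), (4,0) ...
Target (A=5, B=10) not in reachable set → no.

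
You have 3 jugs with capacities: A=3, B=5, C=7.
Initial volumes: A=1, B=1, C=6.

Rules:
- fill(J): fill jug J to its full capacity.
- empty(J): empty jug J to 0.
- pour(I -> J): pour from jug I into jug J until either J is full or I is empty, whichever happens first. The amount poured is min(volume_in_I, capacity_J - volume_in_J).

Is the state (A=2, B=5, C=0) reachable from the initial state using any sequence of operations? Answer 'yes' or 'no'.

Answer: yes

Derivation:
BFS from (A=1, B=1, C=6):
  1. empty(A) -> (A=0 B=1 C=6)
  2. pour(C -> B) -> (A=0 B=5 C=2)
  3. pour(C -> A) -> (A=2 B=5 C=0)
Target reached → yes.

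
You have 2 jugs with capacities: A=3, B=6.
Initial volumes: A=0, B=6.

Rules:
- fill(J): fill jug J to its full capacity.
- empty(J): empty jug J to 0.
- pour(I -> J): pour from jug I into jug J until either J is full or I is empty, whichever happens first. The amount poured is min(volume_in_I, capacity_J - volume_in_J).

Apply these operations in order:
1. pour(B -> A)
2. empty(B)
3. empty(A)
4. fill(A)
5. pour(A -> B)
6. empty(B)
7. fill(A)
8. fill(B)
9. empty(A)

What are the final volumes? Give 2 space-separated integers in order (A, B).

Step 1: pour(B -> A) -> (A=3 B=3)
Step 2: empty(B) -> (A=3 B=0)
Step 3: empty(A) -> (A=0 B=0)
Step 4: fill(A) -> (A=3 B=0)
Step 5: pour(A -> B) -> (A=0 B=3)
Step 6: empty(B) -> (A=0 B=0)
Step 7: fill(A) -> (A=3 B=0)
Step 8: fill(B) -> (A=3 B=6)
Step 9: empty(A) -> (A=0 B=6)

Answer: 0 6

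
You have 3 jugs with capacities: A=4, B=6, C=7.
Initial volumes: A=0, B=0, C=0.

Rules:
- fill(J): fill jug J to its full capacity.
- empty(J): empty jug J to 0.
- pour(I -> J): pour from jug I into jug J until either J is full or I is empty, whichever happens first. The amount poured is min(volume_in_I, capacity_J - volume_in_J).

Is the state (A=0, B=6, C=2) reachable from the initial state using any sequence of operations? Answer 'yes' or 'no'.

BFS from (A=0, B=0, C=0):
  1. fill(A) -> (A=4 B=0 C=0)
  2. pour(A -> B) -> (A=0 B=4 C=0)
  3. fill(A) -> (A=4 B=4 C=0)
  4. pour(A -> B) -> (A=2 B=6 C=0)
  5. pour(A -> C) -> (A=0 B=6 C=2)
Target reached → yes.

Answer: yes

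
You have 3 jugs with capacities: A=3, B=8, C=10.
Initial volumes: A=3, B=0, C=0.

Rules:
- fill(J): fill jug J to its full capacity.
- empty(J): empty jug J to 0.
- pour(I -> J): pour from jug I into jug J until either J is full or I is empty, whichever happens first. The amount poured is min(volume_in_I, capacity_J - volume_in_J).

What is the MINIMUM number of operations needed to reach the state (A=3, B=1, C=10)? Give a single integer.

BFS from (A=3, B=0, C=0). One shortest path:
  1. fill(B) -> (A=3 B=8 C=0)
  2. pour(A -> C) -> (A=0 B=8 C=3)
  3. fill(A) -> (A=3 B=8 C=3)
  4. pour(B -> C) -> (A=3 B=1 C=10)
Reached target in 4 moves.

Answer: 4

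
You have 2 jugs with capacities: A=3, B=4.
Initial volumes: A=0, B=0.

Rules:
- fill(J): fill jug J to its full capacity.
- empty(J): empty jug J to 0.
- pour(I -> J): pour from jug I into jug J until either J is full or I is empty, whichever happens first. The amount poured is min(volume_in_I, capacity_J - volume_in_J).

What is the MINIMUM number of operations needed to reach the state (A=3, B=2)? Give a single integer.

Answer: 6

Derivation:
BFS from (A=0, B=0). One shortest path:
  1. fill(B) -> (A=0 B=4)
  2. pour(B -> A) -> (A=3 B=1)
  3. empty(A) -> (A=0 B=1)
  4. pour(B -> A) -> (A=1 B=0)
  5. fill(B) -> (A=1 B=4)
  6. pour(B -> A) -> (A=3 B=2)
Reached target in 6 moves.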